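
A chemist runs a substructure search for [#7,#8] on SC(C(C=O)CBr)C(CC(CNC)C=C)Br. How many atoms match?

2

Check the 16 heavy atoms by environment: 11× C → no; 2× Br → no; 1× O → match; 1× N → match; 1× S → no.
Summing the matching environments: 1 + 1 = 2 matching atoms.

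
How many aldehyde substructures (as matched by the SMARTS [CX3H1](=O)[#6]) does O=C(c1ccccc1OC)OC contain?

0

[CX3H1](=O)[#6] is the SMARTS for an aldehyde: an sp2 carbon with one H, double-bonded to O and single-bonded to carbon.
The molecule has a methyl-ester group (-C(=O)OCH3), but the carbonyl carbon has H0, not H1; nothing else fits, so there are 0 matches.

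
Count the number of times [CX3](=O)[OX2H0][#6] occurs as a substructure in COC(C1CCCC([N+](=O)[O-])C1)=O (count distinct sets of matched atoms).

1

[CX3](=O)[OX2H0][#6] is the SMARTS for an ester: a carbonyl carbon bonded to an oxygen that is itself bonded to carbon (no H on that O).
Exactly one fragment in the molecule meets all constraints, giving 1 match.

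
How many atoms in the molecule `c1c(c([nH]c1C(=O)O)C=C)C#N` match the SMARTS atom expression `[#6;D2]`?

3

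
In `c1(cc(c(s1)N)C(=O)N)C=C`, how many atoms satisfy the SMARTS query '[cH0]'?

3

The query [cH0] means: aromatic carbon with no attached hydrogen (substituted or ring-fusion).
Check the 11 heavy atoms by environment: 1× s (aromatic, H0) → no; 3× c (aromatic, H0) → match; 1× c (aromatic, H1) → no; 2× N (H2) → no; 1× C (H1) → no; 1× C (H2) → no; 1× C (H0) → no; 1× O (H0) → no.
That gives 3 matching atoms.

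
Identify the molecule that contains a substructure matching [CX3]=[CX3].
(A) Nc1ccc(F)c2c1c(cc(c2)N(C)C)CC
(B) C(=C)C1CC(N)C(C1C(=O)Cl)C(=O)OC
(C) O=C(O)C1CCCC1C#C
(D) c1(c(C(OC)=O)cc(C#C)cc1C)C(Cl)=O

[CX3]=[CX3] describes a non-aromatic C=C double bond between two sp2 carbons (an alkene).
(A) has an ethyl group (-CH2CH3) but its C-C bond is a single bond between CX4 carbons, not CX3=CX3.
(B) contains a vinyl group (-CH=CH2), which satisfies every atom and bond constraint.
(C) has an ethynyl group (-C#CH) but the C-C bond is a triple bond, not a double bond.
(D) has an ethynyl group (-C#CH) but the C-C bond is a triple bond, not a double bond.
So the answer is (B).

B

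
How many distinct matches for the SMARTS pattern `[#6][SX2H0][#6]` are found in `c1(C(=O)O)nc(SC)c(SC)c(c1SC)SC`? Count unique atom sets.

4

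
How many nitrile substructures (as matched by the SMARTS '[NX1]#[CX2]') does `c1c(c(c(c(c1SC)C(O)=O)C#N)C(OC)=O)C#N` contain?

2

[NX1]#[CX2] is the SMARTS for a nitrile: a nitrogen triple-bonded to a two-connected carbon.
The molecule carries 2 separate instances of a nitrile (-C#N) meeting every constraint; each maps to a distinct set of atoms, giving 2 matches.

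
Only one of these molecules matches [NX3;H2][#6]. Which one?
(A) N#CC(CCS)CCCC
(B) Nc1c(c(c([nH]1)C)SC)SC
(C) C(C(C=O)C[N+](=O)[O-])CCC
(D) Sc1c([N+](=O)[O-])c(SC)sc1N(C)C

[NX3;H2][#6] describes a trivalent nitrogen with two H attached to carbon (a primary amine).
(A) has a nitrile (-C#N) but the nitrogen is NX1 (triple-bonded), not NX3 with two H.
(B) contains a primary amino group (-NH2), which satisfies every atom and bond constraint.
(C) has a nitro group (-[N+](=O)[O-]) but the nitrogen is [N+] with no H, not NX3H2.
(D) has a nitro group (-[N+](=O)[O-]) but the nitrogen is [N+] with no H, not NX3H2.
So the answer is (B).

B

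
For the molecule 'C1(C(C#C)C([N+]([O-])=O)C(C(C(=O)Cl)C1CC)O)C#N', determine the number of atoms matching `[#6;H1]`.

7

The query [#6;H1] means: any carbon bearing exactly one hydrogen.
Check the 19 heavy atoms by environment: 7× C (H1) → match; 3× C (H0) → no; 1× N (H0) → no; 1× O (H1) → no; 1× C (H2) → no; 1× C (H3) → no; 2× O (H0) → no; 1× Cl (H0) → no; 1× N (charge +1, H0) → no; 1× O (charge -1, H0) → no.
That gives 7 matching atoms.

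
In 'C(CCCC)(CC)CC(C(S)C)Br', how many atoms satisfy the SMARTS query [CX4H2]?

5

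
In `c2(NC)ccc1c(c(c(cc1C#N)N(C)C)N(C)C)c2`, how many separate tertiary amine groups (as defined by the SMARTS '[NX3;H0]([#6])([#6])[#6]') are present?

2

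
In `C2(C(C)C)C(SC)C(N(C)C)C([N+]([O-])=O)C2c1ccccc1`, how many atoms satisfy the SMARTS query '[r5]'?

The query [r5] means: r5 matches atoms in a five-membered ring.
Check the 22 heavy atoms by environment: 5× C (in 5-ring) → match; 6× C (acyclic) → no; 1× S (acyclic) → no; 1× N (charge +1, acyclic) → no; 1× O (charge -1, acyclic) → no; 1× O (acyclic) → no; 6× c (aromatic, in 6-ring) → no; 1× N (acyclic) → no.
That gives 5 matching atoms.

5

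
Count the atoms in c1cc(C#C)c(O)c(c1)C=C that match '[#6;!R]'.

The query [#6;!R] means: carbon not in any ring.
Check the 11 heavy atoms by environment: 6× c (aromatic, in 6-ring) → no; 4× C (acyclic) → match; 1× O (acyclic) → no.
That gives 4 matching atoms.

4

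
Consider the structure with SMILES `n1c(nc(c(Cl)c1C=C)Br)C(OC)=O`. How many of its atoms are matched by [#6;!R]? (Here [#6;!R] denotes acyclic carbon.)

The query [#6;!R] means: carbon not in any ring.
Check the 14 heavy atoms by environment: 2× n (aromatic, in 6-ring) → no; 4× c (aromatic, in 6-ring) → no; 1× Cl (acyclic) → no; 1× Br (acyclic) → no; 4× C (acyclic) → match; 2× O (acyclic) → no.
That gives 4 matching atoms.

4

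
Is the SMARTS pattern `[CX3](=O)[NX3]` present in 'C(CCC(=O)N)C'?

Yes

The pattern [CX3](=O)[NX3] describes a carbonyl carbon bonded to a trivalent nitrogen — an amide.
The molecule carries a primary amide (-C(=O)NH2), whose atoms satisfy every constraint of the query, so the pattern matches.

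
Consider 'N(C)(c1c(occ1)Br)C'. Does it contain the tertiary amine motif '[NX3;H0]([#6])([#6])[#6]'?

Yes

The pattern [NX3;H0]([#6])([#6])[#6] describes a trivalent nitrogen with no H, bonded to three carbons — a tertiary amine.
The molecule carries a dimethylamino group (-N(CH3)2), whose atoms satisfy every constraint of the query, so the pattern matches.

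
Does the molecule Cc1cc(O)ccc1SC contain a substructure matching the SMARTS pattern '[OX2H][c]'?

Yes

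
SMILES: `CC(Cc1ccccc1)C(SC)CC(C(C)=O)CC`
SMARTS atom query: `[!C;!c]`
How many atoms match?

2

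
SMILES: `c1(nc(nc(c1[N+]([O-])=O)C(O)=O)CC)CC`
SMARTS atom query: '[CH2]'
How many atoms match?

Check the 16 heavy atoms by environment: 2× n (aromatic, H0) → no; 4× c (aromatic, H0) → no; 2× C (H2) → match; 2× C (H3) → no; 1× N (charge +1, H0) → no; 1× O (charge -1, H0) → no; 2× O (H0) → no; 1× C (H0) → no; 1× O (H1) → no.
That gives 2 matching atoms.

2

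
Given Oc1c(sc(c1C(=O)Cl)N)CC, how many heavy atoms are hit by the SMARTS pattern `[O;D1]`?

2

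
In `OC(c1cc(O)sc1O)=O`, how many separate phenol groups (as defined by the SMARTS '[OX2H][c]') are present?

2

[OX2H][c] is the SMARTS for a phenol: a hydroxyl oxygen attached to an aromatic carbon.
The molecule carries 2 separate instances of a hydroxyl group (-OH) meeting every constraint; each maps to a distinct set of atoms, giving 2 matches.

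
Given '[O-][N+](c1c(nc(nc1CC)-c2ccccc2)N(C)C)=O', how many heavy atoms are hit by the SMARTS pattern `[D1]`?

The query [D1] means: atom with exactly one heavy-atom neighbour (degree 1).
Check the 20 heavy atoms by environment: 2× n (aromatic, D2) → no; 5× c (aromatic, D3) → no; 1× C (D2) → no; 3× C (D1) → match; 1× N (D3) → no; 1× N (charge +1, D3) → no; 1× O (charge -1, D1) → match; 1× O (D1) → match; 5× c (aromatic, D2) → no.
Summing the matching environments: 3 + 1 + 1 = 5 matching atoms.

5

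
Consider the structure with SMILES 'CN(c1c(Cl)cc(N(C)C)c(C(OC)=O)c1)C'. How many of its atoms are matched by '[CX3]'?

Check the 17 heavy atoms by environment: 6× c (aromatic, X3) → no; 2× N (X3) → no; 5× C (X4) → no; 1× Cl (X1) → no; 1× C (X3) → match; 1× O (X1) → no; 1× O (X2) → no.
That gives 1 matching atom.

1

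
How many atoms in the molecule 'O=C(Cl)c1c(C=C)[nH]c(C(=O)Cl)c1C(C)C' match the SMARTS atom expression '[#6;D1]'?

3

The query [#6;D1] means: carbon bonded to exactly one heavy atom.
Check the 16 heavy atoms by environment: 1× n (aromatic, D2) → no; 4× c (aromatic, D3) → no; 3× C (D3) → no; 2× O (D1) → no; 2× Cl (D1) → no; 1× C (D2) → no; 3× C (D1) → match.
That gives 3 matching atoms.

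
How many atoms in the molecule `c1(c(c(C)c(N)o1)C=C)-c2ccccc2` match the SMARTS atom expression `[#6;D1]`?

2

The query [#6;D1] means: carbon bonded to exactly one heavy atom.
Check the 15 heavy atoms by environment: 1× o (aromatic, D2) → no; 5× c (aromatic, D3) → no; 5× c (aromatic, D2) → no; 2× C (D1) → match; 1× N (D1) → no; 1× C (D2) → no.
That gives 2 matching atoms.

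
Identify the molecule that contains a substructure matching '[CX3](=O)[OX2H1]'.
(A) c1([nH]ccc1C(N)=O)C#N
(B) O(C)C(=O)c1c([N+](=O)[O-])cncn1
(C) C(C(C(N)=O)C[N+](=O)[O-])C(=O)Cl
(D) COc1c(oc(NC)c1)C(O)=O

D

[CX3](=O)[OX2H1] describes an sp2 carbon double-bonded to O and single-bonded to an -OH oxygen (a carboxylic acid).
(A) has a primary amide (-C(=O)NH2) but the carbonyl is bonded to N, not to an -OH oxygen.
(B) has a methyl-ester group (-C(=O)OCH3) but the singly-bonded O has no H (OX2H0, not OX2H1).
(C) has an acyl chloride (-C(=O)Cl) but the carbonyl is bonded to Cl, not to an -OH oxygen.
(D) contains a carboxylic acid group (-C(=O)OH), which satisfies every atom and bond constraint.
So the answer is (D).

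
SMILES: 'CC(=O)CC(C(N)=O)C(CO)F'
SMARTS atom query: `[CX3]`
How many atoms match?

The query [CX3] means: C with X3: aliphatic carbon with exactly 3 total connections.
Check the 12 heavy atoms by environment: 5× C (X4) → no; 1× F (X1) → no; 1× O (X2) → no; 2× C (X3) → match; 2× O (X1) → no; 1× N (X3) → no.
That gives 2 matching atoms.

2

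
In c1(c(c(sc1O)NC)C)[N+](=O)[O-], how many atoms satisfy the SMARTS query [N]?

The query [N] means: uppercase N matches aliphatic (non-aromatic) nitrogen only.
Check the 12 heavy atoms by environment: 1× s (aromatic) → no; 4× c (aromatic) → no; 1× N (charge +1) → match; 1× O (charge -1) → no; 2× O → no; 2× C → no; 1× N → match.
Summing the matching environments: 1 + 1 = 2 matching atoms.

2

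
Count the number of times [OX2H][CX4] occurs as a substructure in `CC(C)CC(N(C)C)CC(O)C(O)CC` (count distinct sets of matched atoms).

[OX2H][CX4] is the SMARTS for an aliphatic alcohol: a hydroxyl oxygen bound to an sp3 (X4) carbon.
The molecule carries 2 separate instances of a hydroxyl group (-OH) meeting every constraint; each maps to a distinct set of atoms, giving 2 matches.

2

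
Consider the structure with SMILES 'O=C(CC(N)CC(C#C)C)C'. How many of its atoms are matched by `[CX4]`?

6

The query [CX4] means: C with X4: aliphatic carbon with exactly 4 total connections (bonds + H).
Check the 11 heavy atoms by environment: 6× C (X4) → match; 2× C (X2) → no; 1× C (X3) → no; 1× O (X1) → no; 1× N (X3) → no.
That gives 6 matching atoms.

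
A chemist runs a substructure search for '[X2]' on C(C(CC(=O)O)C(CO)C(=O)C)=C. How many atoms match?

The query [X2] means: any atom with exactly two total connections (bonds + H).
Check the 13 heavy atoms by environment: 5× C (X4) → no; 4× C (X3) → no; 2× O (X1) → no; 2× O (X2) → match.
That gives 2 matching atoms.

2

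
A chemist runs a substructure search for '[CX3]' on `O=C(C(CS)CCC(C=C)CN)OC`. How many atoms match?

The query [CX3] means: C with X3: aliphatic carbon with exactly 3 total connections.
Check the 14 heavy atoms by environment: 7× C (X4) → no; 3× C (X3) → match; 1× O (X1) → no; 1× O (X2) → no; 1× S (X2) → no; 1× N (X3) → no.
That gives 3 matching atoms.

3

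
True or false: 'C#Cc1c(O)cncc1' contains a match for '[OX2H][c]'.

True

The pattern [OX2H][c] describes a hydroxyl oxygen attached to an aromatic carbon — a phenol.
The molecule carries a hydroxyl group (-OH), whose atoms satisfy every constraint of the query, so the pattern matches.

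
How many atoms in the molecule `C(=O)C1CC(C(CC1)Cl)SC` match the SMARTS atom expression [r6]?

6

The query [r6] means: r6 matches atoms in a six-membered ring.
Check the 11 heavy atoms by environment: 6× C (in 6-ring) → match; 1× Cl (acyclic) → no; 1× S (acyclic) → no; 2× C (acyclic) → no; 1× O (acyclic) → no.
That gives 6 matching atoms.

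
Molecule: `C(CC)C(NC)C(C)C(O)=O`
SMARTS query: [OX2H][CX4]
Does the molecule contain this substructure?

The pattern [OX2H][CX4] describes a hydroxyl oxygen bound to an sp3 (X4) carbon — an aliphatic alcohol.
The closest candidate here is a carboxylic acid group (-C(=O)OH), but the -OH is on a CX3 carbonyl carbon, not a CX4 carbon. No other fragment satisfies the full query, so there is no match.

No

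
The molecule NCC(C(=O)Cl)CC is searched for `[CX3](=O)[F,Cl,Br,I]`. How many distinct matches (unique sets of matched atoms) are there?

[CX3](=O)[F,Cl,Br,I] is the SMARTS for an acyl halide: a carbonyl carbon bonded to a halogen.
Exactly one fragment in the molecule meets all constraints, giving 1 match.

1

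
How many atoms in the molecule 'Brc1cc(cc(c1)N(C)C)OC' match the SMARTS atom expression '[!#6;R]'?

The query [!#6;R] means: non-carbon atom that is part of a ring.
Check the 12 heavy atoms by environment: 6× c (aromatic, in 6-ring) → no; 1× Br (acyclic) → no; 1× N (acyclic) → no; 3× C (acyclic) → no; 1× O (acyclic) → no.
No environment satisfies the query, so 0 matching atoms.

0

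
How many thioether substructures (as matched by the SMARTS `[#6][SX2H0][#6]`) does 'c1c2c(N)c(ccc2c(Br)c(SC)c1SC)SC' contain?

[#6][SX2H0][#6] is the SMARTS for a thioether: an aliphatic sulfur bridging two carbons with no H on the sulfur.
The molecule carries 3 separate instances of a methylthio ether (-SCH3) meeting every constraint; each maps to a distinct set of atoms, giving 3 matches.

3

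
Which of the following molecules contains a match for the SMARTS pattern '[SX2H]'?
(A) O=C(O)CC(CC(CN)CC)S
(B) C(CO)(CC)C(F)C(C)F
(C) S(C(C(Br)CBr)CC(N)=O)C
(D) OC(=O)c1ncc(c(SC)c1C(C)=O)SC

A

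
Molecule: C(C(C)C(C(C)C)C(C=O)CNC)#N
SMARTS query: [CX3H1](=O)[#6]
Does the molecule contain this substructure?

The pattern [CX3H1](=O)[#6] describes an sp2 carbon with one H, double-bonded to O and single-bonded to carbon — an aldehyde.
The molecule carries an aldehyde (-CHO), whose atoms satisfy every constraint of the query, so the pattern matches.

Yes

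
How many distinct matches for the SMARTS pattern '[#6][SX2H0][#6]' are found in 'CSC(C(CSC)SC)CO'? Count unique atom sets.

3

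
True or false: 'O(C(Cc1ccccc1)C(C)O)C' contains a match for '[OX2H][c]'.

False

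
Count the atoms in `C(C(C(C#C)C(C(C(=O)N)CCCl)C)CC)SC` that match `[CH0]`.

2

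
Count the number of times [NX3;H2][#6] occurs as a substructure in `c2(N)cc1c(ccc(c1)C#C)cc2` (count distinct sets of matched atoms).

[NX3;H2][#6] is the SMARTS for a primary amine: a trivalent nitrogen with two H attached to carbon.
Exactly one fragment in the molecule meets all constraints, giving 1 match.

1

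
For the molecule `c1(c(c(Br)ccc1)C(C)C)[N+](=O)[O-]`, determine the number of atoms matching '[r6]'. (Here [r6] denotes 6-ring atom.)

6

Check the 13 heavy atoms by environment: 6× c (aromatic, in 6-ring) → match; 1× N (charge +1, acyclic) → no; 1× O (charge -1, acyclic) → no; 1× O (acyclic) → no; 3× C (acyclic) → no; 1× Br (acyclic) → no.
That gives 6 matching atoms.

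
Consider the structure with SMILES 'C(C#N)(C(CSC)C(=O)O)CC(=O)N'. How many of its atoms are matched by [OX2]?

The query [OX2] means: aliphatic oxygen with two total connections — ether, hydroxyl, or ester single-bond O.
Check the 14 heavy atoms by environment: 5× C (X4) → no; 2× C (X3) → no; 2× O (X1) → no; 1× N (X3) → no; 1× S (X2) → no; 1× O (X2) → match; 1× C (X2) → no; 1× N (X1) → no.
That gives 1 matching atom.

1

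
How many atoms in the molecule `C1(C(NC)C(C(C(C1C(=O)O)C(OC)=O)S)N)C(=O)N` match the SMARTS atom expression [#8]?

Check the 20 heavy atoms by environment: 11× C → no; 3× N → no; 1× S → no; 5× O → match.
That gives 5 matching atoms.

5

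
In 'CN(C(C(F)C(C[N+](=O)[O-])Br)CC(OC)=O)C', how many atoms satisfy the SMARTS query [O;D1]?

3

The query [O;D1] means: aliphatic oxygen bonded to exactly one heavy atom.
Check the 17 heavy atoms by environment: 2× C (D2) → no; 4× C (D3) → no; 2× O (D1) → match; 1× O (D2) → no; 3× C (D1) → no; 1× N (charge +1, D3) → no; 1× O (charge -1, D1) → match; 1× N (D3) → no; 1× F (D1) → no; 1× Br (D1) → no.
Summing the matching environments: 2 + 1 = 3 matching atoms.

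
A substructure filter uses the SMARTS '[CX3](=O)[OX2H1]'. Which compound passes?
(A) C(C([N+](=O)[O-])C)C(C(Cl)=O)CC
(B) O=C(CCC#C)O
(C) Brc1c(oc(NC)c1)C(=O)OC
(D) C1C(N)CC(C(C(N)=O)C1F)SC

[CX3](=O)[OX2H1] describes an sp2 carbon double-bonded to O and single-bonded to an -OH oxygen (a carboxylic acid).
(A) has an acyl chloride (-C(=O)Cl) but the carbonyl is bonded to Cl, not to an -OH oxygen.
(B) contains a carboxylic acid group (-C(=O)OH), which satisfies every atom and bond constraint.
(C) has a methyl-ester group (-C(=O)OCH3) but the singly-bonded O has no H (OX2H0, not OX2H1).
(D) has a primary amide (-C(=O)NH2) but the carbonyl is bonded to N, not to an -OH oxygen.
So the answer is (B).

B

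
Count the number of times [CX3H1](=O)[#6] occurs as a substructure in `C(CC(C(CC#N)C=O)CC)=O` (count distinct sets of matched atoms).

[CX3H1](=O)[#6] is the SMARTS for an aldehyde: an sp2 carbon with one H, double-bonded to O and single-bonded to carbon.
The molecule carries 2 separate instances of an aldehyde (-CHO) meeting every constraint; each maps to a distinct set of atoms, giving 2 matches.

2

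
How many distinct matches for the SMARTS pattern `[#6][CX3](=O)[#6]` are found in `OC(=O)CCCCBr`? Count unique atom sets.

0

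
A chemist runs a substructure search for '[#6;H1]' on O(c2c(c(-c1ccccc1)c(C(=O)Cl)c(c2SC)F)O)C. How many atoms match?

Check the 21 heavy atoms by environment: 7× c (aromatic, H0) → no; 1× S (H0) → no; 2× C (H3) → no; 2× O (H0) → no; 1× F (H0) → no; 1× O (H1) → no; 5× c (aromatic, H1) → match; 1× C (H0) → no; 1× Cl (H0) → no.
That gives 5 matching atoms.

5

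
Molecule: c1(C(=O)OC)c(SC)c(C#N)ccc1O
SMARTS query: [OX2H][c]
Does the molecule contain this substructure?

The pattern [OX2H][c] describes a hydroxyl oxygen attached to an aromatic carbon — a phenol.
The molecule carries a hydroxyl group (-OH), whose atoms satisfy every constraint of the query, so the pattern matches.

Yes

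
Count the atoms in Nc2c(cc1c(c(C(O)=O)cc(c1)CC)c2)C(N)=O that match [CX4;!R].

2

Check the 19 heavy atoms by environment: 10× c (aromatic, X3, in 6-ring) → no; 2× C (X3, acyclic) → no; 2× O (X1, acyclic) → no; 2× N (X3, acyclic) → no; 2× C (X4, acyclic) → match; 1× O (X2, acyclic) → no.
That gives 2 matching atoms.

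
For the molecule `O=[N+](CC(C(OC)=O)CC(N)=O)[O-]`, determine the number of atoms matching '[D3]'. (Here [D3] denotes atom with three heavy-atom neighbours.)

The query [D3] means: atom with exactly three heavy-atom neighbours.
Check the 13 heavy atoms by environment: 2× C (D2) → no; 3× C (D3) → match; 3× O (D1) → no; 1× N (D1) → no; 1× O (D2) → no; 1× C (D1) → no; 1× N (charge +1, D3) → match; 1× O (charge -1, D1) → no.
Summing the matching environments: 3 + 1 = 4 matching atoms.

4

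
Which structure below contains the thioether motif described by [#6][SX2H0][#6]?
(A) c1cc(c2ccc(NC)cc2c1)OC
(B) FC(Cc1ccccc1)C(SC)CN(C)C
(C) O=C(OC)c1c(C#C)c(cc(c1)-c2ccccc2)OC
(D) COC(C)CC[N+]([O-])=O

B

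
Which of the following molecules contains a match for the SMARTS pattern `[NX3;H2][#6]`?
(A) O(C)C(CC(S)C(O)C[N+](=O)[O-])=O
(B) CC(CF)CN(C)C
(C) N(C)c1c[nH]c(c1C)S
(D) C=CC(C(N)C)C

[NX3;H2][#6] describes a trivalent nitrogen with two H attached to carbon (a primary amine).
(A) has a nitro group (-[N+](=O)[O-]) but the nitrogen is [N+] with no H, not NX3H2.
(B) has a dimethylamino group (-N(CH3)2) but the nitrogen has H0, not H2.
(C) has an N-methylamino group (-NHCH3) but the nitrogen bears two carbons and only one H (H1), not H2.
(D) contains a primary amino group (-NH2), which satisfies every atom and bond constraint.
So the answer is (D).

D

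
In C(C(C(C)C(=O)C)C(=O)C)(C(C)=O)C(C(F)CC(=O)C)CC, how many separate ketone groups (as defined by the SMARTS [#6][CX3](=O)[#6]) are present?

[#6][CX3](=O)[#6] is the SMARTS for a ketone: a carbonyl carbon (no H) flanked by two carbons.
The molecule carries 4 separate instances of an acetyl/ketone group (-C(=O)CH3) meeting every constraint; each maps to a distinct set of atoms, giving 4 matches.

4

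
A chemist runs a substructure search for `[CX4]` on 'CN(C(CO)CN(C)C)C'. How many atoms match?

7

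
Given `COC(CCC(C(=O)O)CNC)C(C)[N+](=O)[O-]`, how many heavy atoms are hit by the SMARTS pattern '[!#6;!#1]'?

The query [!#6;!#1] means: not carbon and not hydrogen — any heteroatom.
Check the 17 heavy atoms by environment: 10× C → no; 4× O → match; 1× N → match; 1× N (charge +1) → match; 1× O (charge -1) → match.
Summing the matching environments: 4 + 1 + 1 + 1 = 7 matching atoms.

7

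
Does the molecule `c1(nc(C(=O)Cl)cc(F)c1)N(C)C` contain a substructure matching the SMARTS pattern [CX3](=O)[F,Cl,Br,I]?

Yes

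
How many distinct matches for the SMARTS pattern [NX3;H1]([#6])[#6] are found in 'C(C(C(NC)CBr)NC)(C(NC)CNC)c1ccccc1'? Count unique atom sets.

4

[NX3;H1]([#6])[#6] is the SMARTS for a secondary amine: a trivalent nitrogen with one H, bonded to two carbons.
The molecule carries 4 separate instances of an N-methylamino group (-NHCH3) meeting every constraint; each maps to a distinct set of atoms, giving 4 matches.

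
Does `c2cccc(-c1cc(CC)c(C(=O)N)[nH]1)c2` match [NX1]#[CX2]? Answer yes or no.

No

The pattern [NX1]#[CX2] describes a nitrogen triple-bonded to a two-connected carbon — a nitrile.
The closest candidate here is a primary amide (-C(=O)NH2), but the nitrogen is NX3, not NX1. No other fragment satisfies the full query, so there is no match.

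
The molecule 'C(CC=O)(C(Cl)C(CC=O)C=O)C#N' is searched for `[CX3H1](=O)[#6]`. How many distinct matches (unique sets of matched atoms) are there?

3

[CX3H1](=O)[#6] is the SMARTS for an aldehyde: an sp2 carbon with one H, double-bonded to O and single-bonded to carbon.
The molecule carries 3 separate instances of an aldehyde (-CHO) meeting every constraint; each maps to a distinct set of atoms, giving 3 matches.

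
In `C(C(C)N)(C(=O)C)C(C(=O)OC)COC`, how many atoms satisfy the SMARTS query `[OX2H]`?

0

Check the 15 heavy atoms by environment: 4× C (H3, X4) → no; 3× C (H1, X4) → no; 1× C (H2, X4) → no; 2× C (H0, X3) → no; 2× O (H0, X1) → no; 1× N (H2, X3) → no; 2× O (H0, X2) → no.
No environment satisfies the query, so 0 matching atoms.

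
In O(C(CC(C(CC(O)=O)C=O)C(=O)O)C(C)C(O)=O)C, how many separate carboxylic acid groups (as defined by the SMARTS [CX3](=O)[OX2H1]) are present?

3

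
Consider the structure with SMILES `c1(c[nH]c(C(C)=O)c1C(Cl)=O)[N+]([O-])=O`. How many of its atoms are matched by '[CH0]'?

2

The query [CH0] means: aliphatic carbon with no attached hydrogen.
Check the 14 heavy atoms by environment: 1× n (aromatic, H1) → no; 1× c (aromatic, H1) → no; 3× c (aromatic, H0) → no; 1× N (charge +1, H0) → no; 1× O (charge -1, H0) → no; 3× O (H0) → no; 2× C (H0) → match; 1× Cl (H0) → no; 1× C (H3) → no.
That gives 2 matching atoms.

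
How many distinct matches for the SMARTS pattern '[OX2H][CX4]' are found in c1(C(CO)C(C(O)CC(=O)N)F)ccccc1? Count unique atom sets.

2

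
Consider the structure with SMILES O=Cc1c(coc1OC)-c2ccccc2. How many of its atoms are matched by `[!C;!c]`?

3

The query [!C;!c] means: neither aliphatic nor aromatic carbon — same as [!#6].
Check the 15 heavy atoms by environment: 1× o (aromatic) → match; 10× c (aromatic) → no; 2× O → match; 2× C → no.
Summing the matching environments: 1 + 2 = 3 matching atoms.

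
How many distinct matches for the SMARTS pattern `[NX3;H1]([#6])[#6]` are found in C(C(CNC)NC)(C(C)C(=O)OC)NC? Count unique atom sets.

[NX3;H1]([#6])[#6] is the SMARTS for a secondary amine: a trivalent nitrogen with one H, bonded to two carbons.
The molecule carries 3 separate instances of an N-methylamino group (-NHCH3) meeting every constraint; each maps to a distinct set of atoms, giving 3 matches.

3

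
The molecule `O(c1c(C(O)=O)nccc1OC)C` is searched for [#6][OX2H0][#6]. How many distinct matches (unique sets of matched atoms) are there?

[#6][OX2H0][#6] is the SMARTS for an ether: an aliphatic oxygen bridging two carbons with no H on the oxygen.
The molecule carries 2 separate instances of a methoxy ether (-OCH3) meeting every constraint; each maps to a distinct set of atoms, giving 2 matches.

2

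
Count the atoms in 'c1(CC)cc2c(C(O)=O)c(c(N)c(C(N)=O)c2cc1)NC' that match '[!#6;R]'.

0

The query [!#6;R] means: non-carbon atom that is part of a ring.
Check the 21 heavy atoms by environment: 10× c (aromatic, in 6-ring) → no; 3× N (acyclic) → no; 5× C (acyclic) → no; 3× O (acyclic) → no.
No environment satisfies the query, so 0 matching atoms.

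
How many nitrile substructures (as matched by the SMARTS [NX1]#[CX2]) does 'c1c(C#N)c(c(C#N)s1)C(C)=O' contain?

2

[NX1]#[CX2] is the SMARTS for a nitrile: a nitrogen triple-bonded to a two-connected carbon.
The molecule carries 2 separate instances of a nitrile (-C#N) meeting every constraint; each maps to a distinct set of atoms, giving 2 matches.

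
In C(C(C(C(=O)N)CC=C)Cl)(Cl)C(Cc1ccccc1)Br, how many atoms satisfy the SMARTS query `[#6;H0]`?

2

The query [#6;H0] means: any carbon with no attached hydrogen.
Check the 20 heavy atoms by environment: 3× C (H2) → no; 5× C (H1) → no; 2× Cl (H0) → no; 1× c (aromatic, H0) → match; 5× c (aromatic, H1) → no; 1× C (H0) → match; 1× O (H0) → no; 1× N (H2) → no; 1× Br (H0) → no.
Summing the matching environments: 1 + 1 = 2 matching atoms.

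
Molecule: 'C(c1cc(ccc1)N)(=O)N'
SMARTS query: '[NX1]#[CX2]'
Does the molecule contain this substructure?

No

The pattern [NX1]#[CX2] describes a nitrogen triple-bonded to a two-connected carbon — a nitrile.
The closest candidate here is a primary amino group (-NH2), but the nitrogen is NX3 (three connections), not NX1 triple-bonded. No other fragment satisfies the full query, so there is no match.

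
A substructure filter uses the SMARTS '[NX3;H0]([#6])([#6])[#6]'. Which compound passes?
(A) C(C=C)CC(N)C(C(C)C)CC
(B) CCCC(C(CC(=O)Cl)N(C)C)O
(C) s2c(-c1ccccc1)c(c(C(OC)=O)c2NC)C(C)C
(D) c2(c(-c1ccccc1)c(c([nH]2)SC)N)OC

[NX3;H0]([#6])([#6])[#6] describes a trivalent nitrogen with no H, bonded to three carbons (a tertiary amine).
(A) has a primary amino group (-NH2) but the nitrogen has H2, not H0 with three carbons.
(B) contains a dimethylamino group (-N(CH3)2), which satisfies every atom and bond constraint.
(C) has an N-methylamino group (-NHCH3) but the nitrogen still has one H (H1), not H0.
(D) has a primary amino group (-NH2) but the nitrogen has H2, not H0 with three carbons.
So the answer is (B).

B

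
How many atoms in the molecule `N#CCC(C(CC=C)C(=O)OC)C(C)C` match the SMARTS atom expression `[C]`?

The query [C] means: uppercase C matches aliphatic (non-aromatic) carbon only.
Check the 15 heavy atoms by environment: 12× C → match; 2× O → no; 1× N → no.
That gives 12 matching atoms.

12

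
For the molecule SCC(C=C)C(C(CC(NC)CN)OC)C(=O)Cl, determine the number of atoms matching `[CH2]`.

4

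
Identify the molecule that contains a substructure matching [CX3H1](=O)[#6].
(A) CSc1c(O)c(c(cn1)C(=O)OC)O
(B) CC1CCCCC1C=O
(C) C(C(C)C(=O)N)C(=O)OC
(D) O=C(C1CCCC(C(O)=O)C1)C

[CX3H1](=O)[#6] describes an sp2 carbon with one H, double-bonded to O and single-bonded to carbon (an aldehyde).
(A) has a methyl-ester group (-C(=O)OCH3) but the carbonyl carbon has H0, not H1.
(B) contains an aldehyde (-CHO), which satisfies every atom and bond constraint.
(C) has a methyl-ester group (-C(=O)OCH3) but the carbonyl carbon has H0, not H1.
(D) has an acetyl/ketone group (-C(=O)CH3) but the carbonyl carbon has H0 (two carbon neighbours), not H1.
So the answer is (B).

B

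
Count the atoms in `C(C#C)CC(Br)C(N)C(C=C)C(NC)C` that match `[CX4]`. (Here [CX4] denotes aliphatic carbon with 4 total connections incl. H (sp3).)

8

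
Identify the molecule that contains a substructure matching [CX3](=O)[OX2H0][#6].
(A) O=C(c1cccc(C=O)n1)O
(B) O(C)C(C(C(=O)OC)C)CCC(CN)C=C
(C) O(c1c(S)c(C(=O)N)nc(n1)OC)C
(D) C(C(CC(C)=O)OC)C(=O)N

[CX3](=O)[OX2H0][#6] describes a carbonyl carbon bonded to an oxygen that is itself bonded to carbon (no H on that O) (an ester).
(A) has a carboxylic acid group (-C(=O)OH) but the singly-bonded O carries H (OX2H1, not H0).
(B) contains a methyl-ester group (-C(=O)OCH3), which satisfies every atom and bond constraint.
(C) has a methoxy ether (-OCH3) but the ether oxygen is not adjacent to a C=O carbon.
(D) has a primary amide (-C(=O)NH2) but the carbonyl is bonded to N, not to an O-C linkage.
So the answer is (B).

B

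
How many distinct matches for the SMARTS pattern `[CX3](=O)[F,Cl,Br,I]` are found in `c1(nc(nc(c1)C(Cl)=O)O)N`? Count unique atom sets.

[CX3](=O)[F,Cl,Br,I] is the SMARTS for an acyl halide: a carbonyl carbon bonded to a halogen.
Exactly one fragment in the molecule meets all constraints, giving 1 match.

1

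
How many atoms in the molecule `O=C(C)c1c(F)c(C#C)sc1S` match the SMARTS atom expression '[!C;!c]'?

4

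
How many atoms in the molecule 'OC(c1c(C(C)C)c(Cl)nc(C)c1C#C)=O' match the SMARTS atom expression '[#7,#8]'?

The query [#7,#8] means: nitrogen or oxygen (comma = OR).
Check the 16 heavy atoms by environment: 1× n (aromatic) → match; 5× c (aromatic) → no; 1× Cl → no; 7× C → no; 2× O → match.
Summing the matching environments: 1 + 2 = 3 matching atoms.

3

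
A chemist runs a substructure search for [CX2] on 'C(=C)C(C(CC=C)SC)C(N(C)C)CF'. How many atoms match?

0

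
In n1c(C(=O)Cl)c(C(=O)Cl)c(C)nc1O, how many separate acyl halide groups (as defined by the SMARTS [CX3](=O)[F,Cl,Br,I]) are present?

2

[CX3](=O)[F,Cl,Br,I] is the SMARTS for an acyl halide: a carbonyl carbon bonded to a halogen.
The molecule carries 2 separate instances of an acyl chloride (-C(=O)Cl) meeting every constraint; each maps to a distinct set of atoms, giving 2 matches.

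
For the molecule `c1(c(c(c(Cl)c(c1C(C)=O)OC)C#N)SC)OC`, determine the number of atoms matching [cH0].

The query [cH0] means: aromatic carbon with no attached hydrogen (substituted or ring-fusion).
Check the 18 heavy atoms by environment: 6× c (aromatic, H0) → match; 2× C (H0) → no; 3× O (H0) → no; 4× C (H3) → no; 1× Cl (H0) → no; 1× S (H0) → no; 1× N (H0) → no.
That gives 6 matching atoms.

6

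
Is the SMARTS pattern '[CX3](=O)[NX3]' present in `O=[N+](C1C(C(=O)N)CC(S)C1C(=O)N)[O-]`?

Yes

The pattern [CX3](=O)[NX3] describes a carbonyl carbon bonded to a trivalent nitrogen — an amide.
The molecule carries a primary amide (-C(=O)NH2), whose atoms satisfy every constraint of the query, so the pattern matches.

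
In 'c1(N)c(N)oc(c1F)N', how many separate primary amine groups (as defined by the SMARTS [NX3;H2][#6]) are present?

3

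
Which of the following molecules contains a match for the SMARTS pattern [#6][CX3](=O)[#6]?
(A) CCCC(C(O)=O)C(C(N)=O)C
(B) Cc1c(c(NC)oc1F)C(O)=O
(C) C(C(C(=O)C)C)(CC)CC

[#6][CX3](=O)[#6] describes a carbonyl carbon (no H) flanked by two carbons (a ketone).
(A) has a carboxylic acid group (-C(=O)OH) but one neighbour of the carbonyl carbon is O, not C.
(B) has a carboxylic acid group (-C(=O)OH) but one neighbour of the carbonyl carbon is O, not C.
(C) contains an acetyl/ketone group (-C(=O)CH3), which satisfies every atom and bond constraint.
So the answer is (C).

C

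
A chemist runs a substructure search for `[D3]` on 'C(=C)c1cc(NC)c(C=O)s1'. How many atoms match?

3

The query [D3] means: atom with exactly three heavy-atom neighbours.
Check the 11 heavy atoms by environment: 1× s (aromatic, D2) → no; 3× c (aromatic, D3) → match; 1× c (aromatic, D2) → no; 2× C (D2) → no; 1× O (D1) → no; 1× N (D2) → no; 2× C (D1) → no.
That gives 3 matching atoms.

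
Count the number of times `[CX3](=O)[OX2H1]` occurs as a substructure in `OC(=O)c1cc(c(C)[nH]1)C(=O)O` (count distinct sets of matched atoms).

2

[CX3](=O)[OX2H1] is the SMARTS for a carboxylic acid: an sp2 carbon double-bonded to O and single-bonded to an -OH oxygen.
The molecule carries 2 separate instances of a carboxylic acid group (-C(=O)OH) meeting every constraint; each maps to a distinct set of atoms, giving 2 matches.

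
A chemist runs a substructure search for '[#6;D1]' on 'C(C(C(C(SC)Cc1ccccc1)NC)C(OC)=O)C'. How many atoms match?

4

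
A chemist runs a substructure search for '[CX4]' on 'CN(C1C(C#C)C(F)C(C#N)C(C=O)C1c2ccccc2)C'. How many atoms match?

8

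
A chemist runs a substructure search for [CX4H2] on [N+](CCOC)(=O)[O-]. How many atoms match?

The query [CX4H2] means: sp3 carbon (X4) with exactly two hydrogens.
Check the 7 heavy atoms by environment: 2× C (H2, X4) → match; 1× N (charge +1, H0, X3) → no; 1× O (charge -1, H0, X1) → no; 1× O (H0, X1) → no; 1× O (H0, X2) → no; 1× C (H3, X4) → no.
That gives 2 matching atoms.

2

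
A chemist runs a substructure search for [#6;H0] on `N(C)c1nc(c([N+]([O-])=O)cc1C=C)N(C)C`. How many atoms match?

4

Check the 16 heavy atoms by environment: 1× n (aromatic, H0) → no; 4× c (aromatic, H0) → match; 1× c (aromatic, H1) → no; 1× N (charge +1, H0) → no; 1× O (charge -1, H0) → no; 1× O (H0) → no; 1× C (H1) → no; 1× C (H2) → no; 1× N (H0) → no; 3× C (H3) → no; 1× N (H1) → no.
That gives 4 matching atoms.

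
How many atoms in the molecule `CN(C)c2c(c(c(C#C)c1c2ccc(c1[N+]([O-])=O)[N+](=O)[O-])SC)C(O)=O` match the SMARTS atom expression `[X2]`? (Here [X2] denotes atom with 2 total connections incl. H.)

4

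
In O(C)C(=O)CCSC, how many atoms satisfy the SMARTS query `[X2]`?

Check the 8 heavy atoms by environment: 4× C (X4) → no; 1× C (X3) → no; 1× O (X1) → no; 1× O (X2) → match; 1× S (X2) → match.
Summing the matching environments: 1 + 1 = 2 matching atoms.

2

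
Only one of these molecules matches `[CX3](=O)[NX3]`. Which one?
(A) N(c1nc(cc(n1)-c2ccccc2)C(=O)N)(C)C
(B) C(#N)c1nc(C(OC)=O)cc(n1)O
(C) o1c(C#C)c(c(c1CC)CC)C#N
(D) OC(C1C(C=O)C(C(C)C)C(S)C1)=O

[CX3](=O)[NX3] describes a carbonyl carbon bonded to a trivalent nitrogen (an amide).
(A) contains a primary amide (-C(=O)NH2), which satisfies every atom and bond constraint.
(B) has a nitrile (-C#N) but the nitrile N is NX1 (triple-bonded), not NX3.
(C) has a nitrile (-C#N) but the nitrile N is NX1 (triple-bonded), not NX3.
(D) has a carboxylic acid group (-C(=O)OH) but the carbonyl is bonded to O, not to an NX3 nitrogen.
So the answer is (A).

A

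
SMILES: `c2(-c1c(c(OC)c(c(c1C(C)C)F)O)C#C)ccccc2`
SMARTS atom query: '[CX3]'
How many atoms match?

0

The query [CX3] means: C with X3: aliphatic carbon with exactly 3 total connections.
Check the 21 heavy atoms by environment: 12× c (aromatic, X3) → no; 2× O (X2) → no; 2× C (X2) → no; 4× C (X4) → no; 1× F (X1) → no.
No environment satisfies the query, so 0 matching atoms.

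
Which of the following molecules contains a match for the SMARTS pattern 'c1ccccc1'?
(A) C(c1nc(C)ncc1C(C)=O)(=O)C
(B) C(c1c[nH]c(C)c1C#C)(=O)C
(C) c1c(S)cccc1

C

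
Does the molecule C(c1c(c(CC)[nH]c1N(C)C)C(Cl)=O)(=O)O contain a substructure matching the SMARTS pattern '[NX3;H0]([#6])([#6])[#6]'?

The pattern [NX3;H0]([#6])([#6])[#6] describes a trivalent nitrogen with no H, bonded to three carbons — a tertiary amine.
The molecule carries a dimethylamino group (-N(CH3)2), whose atoms satisfy every constraint of the query, so the pattern matches.

Yes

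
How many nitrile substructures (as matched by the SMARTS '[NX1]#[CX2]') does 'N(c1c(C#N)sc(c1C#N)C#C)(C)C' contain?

[NX1]#[CX2] is the SMARTS for a nitrile: a nitrogen triple-bonded to a two-connected carbon.
The molecule carries 2 separate instances of a nitrile (-C#N) meeting every constraint; each maps to a distinct set of atoms, giving 2 matches.

2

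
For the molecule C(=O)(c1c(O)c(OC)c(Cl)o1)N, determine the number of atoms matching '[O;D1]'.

The query [O;D1] means: aliphatic oxygen bonded to exactly one heavy atom.
Check the 12 heavy atoms by environment: 1× o (aromatic, D2) → no; 4× c (aromatic, D3) → no; 2× O (D1) → match; 1× O (D2) → no; 1× C (D1) → no; 1× C (D3) → no; 1× N (D1) → no; 1× Cl (D1) → no.
That gives 2 matching atoms.

2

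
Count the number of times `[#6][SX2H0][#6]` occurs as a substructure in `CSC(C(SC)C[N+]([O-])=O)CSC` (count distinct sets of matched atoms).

3

[#6][SX2H0][#6] is the SMARTS for a thioether: an aliphatic sulfur bridging two carbons with no H on the sulfur.
The molecule carries 3 separate instances of a methylthio ether (-SCH3) meeting every constraint; each maps to a distinct set of atoms, giving 3 matches.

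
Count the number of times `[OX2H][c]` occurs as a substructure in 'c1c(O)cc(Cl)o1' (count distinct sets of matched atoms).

[OX2H][c] is the SMARTS for a phenol: a hydroxyl oxygen attached to an aromatic carbon.
Exactly one fragment in the molecule meets all constraints, giving 1 match.

1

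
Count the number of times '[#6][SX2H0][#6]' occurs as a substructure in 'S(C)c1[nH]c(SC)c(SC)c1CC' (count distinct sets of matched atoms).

3

[#6][SX2H0][#6] is the SMARTS for a thioether: an aliphatic sulfur bridging two carbons with no H on the sulfur.
The molecule carries 3 separate instances of a methylthio ether (-SCH3) meeting every constraint; each maps to a distinct set of atoms, giving 3 matches.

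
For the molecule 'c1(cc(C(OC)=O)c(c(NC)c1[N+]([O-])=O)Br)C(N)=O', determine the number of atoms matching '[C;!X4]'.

The query [C;!X4] means: aliphatic carbon that does not have four total connections.
Check the 19 heavy atoms by environment: 6× c (aromatic, X3) → no; 2× C (X3) → match; 3× O (X1) → no; 1× O (X2) → no; 2× C (X4) → no; 2× N (X3) → no; 1× Br (X1) → no; 1× N (charge +1, X3) → no; 1× O (charge -1, X1) → no.
That gives 2 matching atoms.

2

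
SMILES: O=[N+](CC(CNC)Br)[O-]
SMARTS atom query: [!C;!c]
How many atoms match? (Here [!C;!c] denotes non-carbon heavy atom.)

5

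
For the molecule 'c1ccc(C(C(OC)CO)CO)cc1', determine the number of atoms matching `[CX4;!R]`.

5

The query [CX4;!R] means: aliphatic carbon with four total connections, not in a ring.
Check the 14 heavy atoms by environment: 5× C (X4, acyclic) → match; 3× O (X2, acyclic) → no; 6× c (aromatic, X3, in 6-ring) → no.
That gives 5 matching atoms.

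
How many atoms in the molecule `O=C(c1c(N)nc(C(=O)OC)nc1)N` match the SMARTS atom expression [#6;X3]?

The query [#6;X3] means: any carbon (aromatic or not) with three total connections.
Check the 14 heavy atoms by environment: 2× n (aromatic, X2) → no; 4× c (aromatic, X3) → match; 2× C (X3) → match; 2× O (X1) → no; 2× N (X3) → no; 1× O (X2) → no; 1× C (X4) → no.
Summing the matching environments: 4 + 2 = 6 matching atoms.

6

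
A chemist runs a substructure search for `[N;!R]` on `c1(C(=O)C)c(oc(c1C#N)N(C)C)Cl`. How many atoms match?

2

The query [N;!R] means: aliphatic nitrogen not in a ring.
Check the 14 heavy atoms by environment: 1× o (aromatic, in 5-ring) → no; 4× c (aromatic, in 5-ring) → no; 1× Cl (acyclic) → no; 5× C (acyclic) → no; 2× N (acyclic) → match; 1× O (acyclic) → no.
That gives 2 matching atoms.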